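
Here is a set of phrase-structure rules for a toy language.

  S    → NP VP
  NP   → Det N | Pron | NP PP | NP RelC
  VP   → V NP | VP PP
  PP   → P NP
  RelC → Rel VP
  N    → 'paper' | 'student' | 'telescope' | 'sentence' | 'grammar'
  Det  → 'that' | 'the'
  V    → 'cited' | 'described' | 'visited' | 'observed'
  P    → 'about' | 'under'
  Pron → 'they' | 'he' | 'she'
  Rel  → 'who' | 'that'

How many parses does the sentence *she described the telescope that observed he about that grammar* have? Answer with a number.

4

Two of the 4 distinct bracketings:
[S [NP [Pron she]] [VP [V described] [NP [NP [NP [Det the] [N telescope]] [RelC [Rel that] [VP [V observed] [NP [Pron he]]]]] [PP [P about] [NP [Det that] [N grammar]]]]]]
[S [NP [Pron she]] [VP [V described] [NP [NP [Det the] [N telescope]] [RelC [Rel that] [VP [V observed] [NP [NP [Pron he]] [PP [P about] [NP [Det that] [N grammar]]]]]]]]]
The trees differ in how a recursive rule is bracketed over the same span.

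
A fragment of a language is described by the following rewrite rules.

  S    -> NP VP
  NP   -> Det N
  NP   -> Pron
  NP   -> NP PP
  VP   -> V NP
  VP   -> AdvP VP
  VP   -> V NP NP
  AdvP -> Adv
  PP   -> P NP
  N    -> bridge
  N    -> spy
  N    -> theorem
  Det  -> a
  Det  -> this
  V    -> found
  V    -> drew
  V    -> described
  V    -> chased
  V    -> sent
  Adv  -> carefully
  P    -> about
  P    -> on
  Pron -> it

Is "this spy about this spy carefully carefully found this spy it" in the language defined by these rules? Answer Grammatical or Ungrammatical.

Grammatical

S
  NP
    NP
      Det: this
      N: spy
    PP
      P: about
      NP
        Det: this
        N: spy
  VP
    AdvP
      Adv: carefully
    VP
      AdvP
        Adv: carefully
      VP
        V: found
        NP
          Det: this
          N: spy
        NP
          Pron: it
The bracketing above is licensed at every node by one of the given productions, with S at the root.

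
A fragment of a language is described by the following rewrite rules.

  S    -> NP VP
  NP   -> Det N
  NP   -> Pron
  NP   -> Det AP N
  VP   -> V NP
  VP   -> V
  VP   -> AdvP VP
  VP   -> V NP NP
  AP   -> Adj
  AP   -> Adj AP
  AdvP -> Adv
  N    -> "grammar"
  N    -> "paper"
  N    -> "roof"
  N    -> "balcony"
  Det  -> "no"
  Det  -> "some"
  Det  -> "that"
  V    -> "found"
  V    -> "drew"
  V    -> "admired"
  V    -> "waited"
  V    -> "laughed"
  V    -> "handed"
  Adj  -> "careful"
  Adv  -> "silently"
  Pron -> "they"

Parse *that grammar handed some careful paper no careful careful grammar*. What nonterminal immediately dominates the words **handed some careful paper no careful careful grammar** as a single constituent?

[S [NP [Det that] [N grammar]] [VP [V handed] [NP [Det some] [AP [Adj careful]] [N paper]] [NP [Det no] [AP [Adj careful] [AP [Adj careful]]] [N grammar]]]]
The span 'handed some careful paper no careful careful grammar' is the VP node built by VP → V NP NP.

VP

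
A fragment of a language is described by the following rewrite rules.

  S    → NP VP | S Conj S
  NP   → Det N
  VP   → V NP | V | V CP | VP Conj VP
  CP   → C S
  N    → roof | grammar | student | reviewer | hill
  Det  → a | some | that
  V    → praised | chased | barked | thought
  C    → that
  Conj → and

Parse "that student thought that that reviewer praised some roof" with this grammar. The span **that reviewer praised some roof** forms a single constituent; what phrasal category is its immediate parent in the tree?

S
  NP
    Det: that
    N: student
  VP
    V: thought
    CP
      C: that
      S
        NP
          Det: that
          N: reviewer
        VP
          V: praised
          NP
            Det: some
            N: roof
The span 'that reviewer praised some roof' is the S node built by S → NP VP.
Its mother is the CP built by CP → C S.

CP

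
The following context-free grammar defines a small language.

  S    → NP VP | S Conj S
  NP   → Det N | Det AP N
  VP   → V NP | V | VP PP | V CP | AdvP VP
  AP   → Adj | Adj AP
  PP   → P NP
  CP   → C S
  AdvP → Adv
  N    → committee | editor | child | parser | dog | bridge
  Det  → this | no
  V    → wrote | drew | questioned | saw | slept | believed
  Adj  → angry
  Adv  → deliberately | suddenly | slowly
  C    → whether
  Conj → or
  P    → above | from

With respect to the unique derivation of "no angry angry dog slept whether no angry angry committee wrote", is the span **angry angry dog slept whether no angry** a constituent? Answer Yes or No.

No

[S [NP [Det no] [AP [Adj angry] [AP [Adj angry]]] [N dog]] [VP [V slept] [CP [C whether] [S [NP [Det no] [AP [Adj angry] [AP [Adj angry]]] [N committee]] [VP [V wrote]]]]]]
The smallest constituent containing 'angry angry dog slept whether no angry' is the S spanning 'no angry angry dog slept whether no angry angry committee wrote'; no single node in the tree dominates exactly the given words.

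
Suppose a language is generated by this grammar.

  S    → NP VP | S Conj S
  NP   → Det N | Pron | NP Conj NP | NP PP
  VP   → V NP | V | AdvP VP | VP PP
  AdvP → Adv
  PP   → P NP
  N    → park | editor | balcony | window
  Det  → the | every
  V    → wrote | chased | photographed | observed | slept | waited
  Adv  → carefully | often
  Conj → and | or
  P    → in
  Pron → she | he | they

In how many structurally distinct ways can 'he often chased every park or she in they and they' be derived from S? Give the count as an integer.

7

Two of the 7 distinct bracketings:
[S [NP [Pron he]] [VP [AdvP [Adv often]] [VP [V chased] [NP [NP [Det every] [N park]] [Conj or] [NP [NP [NP [Pron she]] [PP [P in] [NP [Pron they]]]] [Conj and] [NP [Pron they]]]]]]]
[S [NP [Pron he]] [VP [AdvP [Adv often]] [VP [V chased] [NP [NP [Det every] [N park]] [Conj or] [NP [NP [Pron she]] [PP [P in] [NP [NP [Pron they]] [Conj and] [NP [Pron they]]]]]]]]]
The trees differ in how a recursive rule is bracketed over the same span.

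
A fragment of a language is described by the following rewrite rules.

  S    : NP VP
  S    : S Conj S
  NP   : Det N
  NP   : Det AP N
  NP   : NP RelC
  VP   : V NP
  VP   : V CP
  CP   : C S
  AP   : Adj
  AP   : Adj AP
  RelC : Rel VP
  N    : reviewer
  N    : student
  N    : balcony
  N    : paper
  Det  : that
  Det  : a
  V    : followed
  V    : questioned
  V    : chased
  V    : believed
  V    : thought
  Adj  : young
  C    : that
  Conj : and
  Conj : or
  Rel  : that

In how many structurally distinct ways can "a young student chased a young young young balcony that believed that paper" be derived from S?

1

[S [NP [Det a] [AP [Adj young]] [N student]] [VP [V chased] [NP [NP [Det a] [AP [Adj young] [AP [Adj young] [AP [Adj young]]]] [N balcony]] [RelC [Rel that] [VP [V believed] [NP [Det that] [N paper]]]]]]]
No rule offers an alternative attachment or grouping for any span, so this is the only derivation.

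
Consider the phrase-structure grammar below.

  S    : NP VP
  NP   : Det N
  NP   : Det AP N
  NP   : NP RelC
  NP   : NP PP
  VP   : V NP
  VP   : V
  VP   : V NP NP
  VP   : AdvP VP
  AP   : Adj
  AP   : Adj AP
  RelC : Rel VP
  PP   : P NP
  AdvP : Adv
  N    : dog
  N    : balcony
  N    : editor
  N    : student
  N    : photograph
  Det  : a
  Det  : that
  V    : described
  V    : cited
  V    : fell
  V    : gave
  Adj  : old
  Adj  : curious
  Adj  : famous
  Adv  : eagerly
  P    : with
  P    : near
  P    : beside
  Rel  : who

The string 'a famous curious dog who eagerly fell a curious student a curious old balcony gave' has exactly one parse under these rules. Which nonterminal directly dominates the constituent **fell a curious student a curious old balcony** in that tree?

S
  NP
    NP
      Det: a
      AP
        Adj: famous
        AP
          Adj: curious
      N: dog
    RelC
      Rel: who
      VP
        AdvP
          Adv: eagerly
        VP
          V: fell
          NP
            Det: a
            AP
              Adj: curious
            N: student
          NP
            Det: a
            AP
              Adj: curious
              AP
                Adj: old
            N: balcony
  VP
    V: gave
The span 'fell a curious student a curious old balcony' is the VP node built by VP → V NP NP.
Its mother is the VP built by VP → AdvP VP.

VP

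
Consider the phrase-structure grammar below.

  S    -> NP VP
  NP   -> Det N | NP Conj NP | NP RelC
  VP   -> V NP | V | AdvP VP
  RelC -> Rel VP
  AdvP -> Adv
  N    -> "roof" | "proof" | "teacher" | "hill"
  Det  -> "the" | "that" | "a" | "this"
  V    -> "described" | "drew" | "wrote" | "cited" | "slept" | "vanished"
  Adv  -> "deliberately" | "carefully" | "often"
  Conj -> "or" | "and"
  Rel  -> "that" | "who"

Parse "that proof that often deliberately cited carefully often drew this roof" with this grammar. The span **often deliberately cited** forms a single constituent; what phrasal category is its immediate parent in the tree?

RelC

[S [NP [NP [Det that] [N proof]] [RelC [Rel that] [VP [AdvP [Adv often]] [VP [AdvP [Adv deliberately]] [VP [V cited]]]]]] [VP [AdvP [Adv carefully]] [VP [AdvP [Adv often]] [VP [V drew] [NP [Det this] [N roof]]]]]]
The span 'often deliberately cited' is the VP node built by VP → AdvP VP.
Its mother is the RelC built by RelC → Rel VP.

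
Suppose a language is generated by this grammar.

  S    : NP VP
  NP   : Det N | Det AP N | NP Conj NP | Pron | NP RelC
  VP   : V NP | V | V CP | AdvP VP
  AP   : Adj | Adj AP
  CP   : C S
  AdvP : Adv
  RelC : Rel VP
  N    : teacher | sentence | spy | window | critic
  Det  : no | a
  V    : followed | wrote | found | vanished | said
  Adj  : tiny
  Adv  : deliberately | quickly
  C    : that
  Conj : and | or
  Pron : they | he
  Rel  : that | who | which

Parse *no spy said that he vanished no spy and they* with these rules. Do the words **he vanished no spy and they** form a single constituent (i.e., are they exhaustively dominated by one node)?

Yes

[S [NP [Det no] [N spy]] [VP [V said] [CP [C that] [S [NP [Pron he]] [VP [V vanished] [NP [NP [Det no] [N spy]] [Conj and] [NP [Pron they]]]]]]]]
The words 'he vanished no spy and they' are exhaustively dominated by a single S node (built by S → NP VP), so they form a constituent.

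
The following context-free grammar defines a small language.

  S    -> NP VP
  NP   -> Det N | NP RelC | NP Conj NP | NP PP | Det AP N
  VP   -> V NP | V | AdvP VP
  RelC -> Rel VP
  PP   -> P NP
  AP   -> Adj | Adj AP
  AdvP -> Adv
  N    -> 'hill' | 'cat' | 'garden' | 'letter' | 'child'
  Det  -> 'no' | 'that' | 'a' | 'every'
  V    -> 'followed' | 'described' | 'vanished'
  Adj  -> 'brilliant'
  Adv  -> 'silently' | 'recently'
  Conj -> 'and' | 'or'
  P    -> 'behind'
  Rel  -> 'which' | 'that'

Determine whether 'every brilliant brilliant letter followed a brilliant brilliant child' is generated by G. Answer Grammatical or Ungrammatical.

Grammatical

[S [NP [Det every] [AP [Adj brilliant] [AP [Adj brilliant]]] [N letter]] [VP [V followed] [NP [Det a] [AP [Adj brilliant] [AP [Adj brilliant]]] [N child]]]]
The bracketing above is licensed at every node by one of the given productions, with S at the root.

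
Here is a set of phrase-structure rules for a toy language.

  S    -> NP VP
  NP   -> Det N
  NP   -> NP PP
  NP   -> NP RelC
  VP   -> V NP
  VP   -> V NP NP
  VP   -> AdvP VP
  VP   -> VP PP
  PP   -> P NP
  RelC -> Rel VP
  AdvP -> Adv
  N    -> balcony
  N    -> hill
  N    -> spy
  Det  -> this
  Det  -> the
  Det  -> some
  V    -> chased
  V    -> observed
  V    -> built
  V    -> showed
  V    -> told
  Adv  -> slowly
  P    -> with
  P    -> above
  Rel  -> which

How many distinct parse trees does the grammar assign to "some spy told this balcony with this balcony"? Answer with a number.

2

The two bracketings:
[S [NP [Det some] [N spy]] [VP [V told] [NP [NP [Det this] [N balcony]] [PP [P with] [NP [Det this] [N balcony]]]]]]
[S [NP [Det some] [N spy]] [VP [VP [V told] [NP [Det this] [N balcony]]] [PP [P with] [NP [Det this] [N balcony]]]]]
The difference turns on whether NP → NP PP is used at the relevant span, versus an alternative expansion of NP.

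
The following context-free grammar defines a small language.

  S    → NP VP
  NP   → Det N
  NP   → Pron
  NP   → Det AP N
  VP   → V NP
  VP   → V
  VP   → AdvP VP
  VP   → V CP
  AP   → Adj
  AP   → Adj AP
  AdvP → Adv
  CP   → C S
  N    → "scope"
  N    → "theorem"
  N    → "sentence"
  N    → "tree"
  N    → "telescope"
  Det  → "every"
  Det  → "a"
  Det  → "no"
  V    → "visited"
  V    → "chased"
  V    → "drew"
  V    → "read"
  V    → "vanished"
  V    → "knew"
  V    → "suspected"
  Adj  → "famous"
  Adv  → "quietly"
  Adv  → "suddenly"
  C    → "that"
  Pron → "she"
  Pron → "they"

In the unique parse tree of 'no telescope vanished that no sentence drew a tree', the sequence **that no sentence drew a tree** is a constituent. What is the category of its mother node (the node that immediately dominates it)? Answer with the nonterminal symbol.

[S [NP [Det no] [N telescope]] [VP [V vanished] [CP [C that] [S [NP [Det no] [N sentence]] [VP [V drew] [NP [Det a] [N tree]]]]]]]
The span 'that no sentence drew a tree' is the CP node built by CP → C S.
Its mother is the VP built by VP → V CP.

VP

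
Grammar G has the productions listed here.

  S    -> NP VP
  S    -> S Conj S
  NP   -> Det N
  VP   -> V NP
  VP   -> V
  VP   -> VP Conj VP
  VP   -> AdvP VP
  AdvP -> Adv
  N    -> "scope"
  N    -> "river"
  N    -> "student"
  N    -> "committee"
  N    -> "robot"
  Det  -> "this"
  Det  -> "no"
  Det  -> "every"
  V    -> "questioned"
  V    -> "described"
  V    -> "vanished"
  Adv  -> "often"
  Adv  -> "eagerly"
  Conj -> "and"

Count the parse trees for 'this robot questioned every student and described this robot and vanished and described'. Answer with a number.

5

Two of the 5 distinct bracketings:
[S [NP [Det this] [N robot]] [VP [VP [V questioned] [NP [Det every] [N student]]] [Conj and] [VP [VP [V described] [NP [Det this] [N robot]]] [Conj and] [VP [VP [V vanished]] [Conj and] [VP [V described]]]]]]
[S [NP [Det this] [N robot]] [VP [VP [V questioned] [NP [Det every] [N student]]] [Conj and] [VP [VP [VP [V described] [NP [Det this] [N robot]]] [Conj and] [VP [V vanished]]] [Conj and] [VP [V described]]]]]
The trees differ in how a recursive rule is bracketed over the same span.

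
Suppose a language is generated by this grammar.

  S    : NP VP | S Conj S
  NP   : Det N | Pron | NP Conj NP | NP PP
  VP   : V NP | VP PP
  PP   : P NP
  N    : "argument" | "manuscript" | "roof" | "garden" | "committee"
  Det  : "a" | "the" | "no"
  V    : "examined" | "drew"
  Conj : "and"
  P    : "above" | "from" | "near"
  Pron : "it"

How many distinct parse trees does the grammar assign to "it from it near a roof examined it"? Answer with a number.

2

The two bracketings:
[S [NP [NP [Pron it]] [PP [P from] [NP [NP [Pron it]] [PP [P near] [NP [Det a] [N roof]]]]]] [VP [V examined] [NP [Pron it]]]]
[S [NP [NP [NP [Pron it]] [PP [P from] [NP [Pron it]]]] [PP [P near] [NP [Det a] [N roof]]]] [VP [V examined] [NP [Pron it]]]]
The trees differ in how a recursive rule is bracketed over the same span.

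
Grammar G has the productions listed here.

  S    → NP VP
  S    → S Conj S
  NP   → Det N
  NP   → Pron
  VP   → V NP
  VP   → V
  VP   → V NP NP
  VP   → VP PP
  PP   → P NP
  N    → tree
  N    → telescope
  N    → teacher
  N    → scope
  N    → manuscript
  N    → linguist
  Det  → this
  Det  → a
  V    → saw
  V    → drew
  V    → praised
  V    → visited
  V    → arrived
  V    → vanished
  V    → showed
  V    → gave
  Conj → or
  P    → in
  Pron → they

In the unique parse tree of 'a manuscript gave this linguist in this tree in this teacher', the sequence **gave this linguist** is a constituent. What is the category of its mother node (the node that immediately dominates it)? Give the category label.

[S [NP [Det a] [N manuscript]] [VP [VP [VP [V gave] [NP [Det this] [N linguist]]] [PP [P in] [NP [Det this] [N tree]]]] [PP [P in] [NP [Det this] [N teacher]]]]]
The span 'gave this linguist' is the VP node built by VP → V NP.
Its mother is the VP built by VP → VP PP.

VP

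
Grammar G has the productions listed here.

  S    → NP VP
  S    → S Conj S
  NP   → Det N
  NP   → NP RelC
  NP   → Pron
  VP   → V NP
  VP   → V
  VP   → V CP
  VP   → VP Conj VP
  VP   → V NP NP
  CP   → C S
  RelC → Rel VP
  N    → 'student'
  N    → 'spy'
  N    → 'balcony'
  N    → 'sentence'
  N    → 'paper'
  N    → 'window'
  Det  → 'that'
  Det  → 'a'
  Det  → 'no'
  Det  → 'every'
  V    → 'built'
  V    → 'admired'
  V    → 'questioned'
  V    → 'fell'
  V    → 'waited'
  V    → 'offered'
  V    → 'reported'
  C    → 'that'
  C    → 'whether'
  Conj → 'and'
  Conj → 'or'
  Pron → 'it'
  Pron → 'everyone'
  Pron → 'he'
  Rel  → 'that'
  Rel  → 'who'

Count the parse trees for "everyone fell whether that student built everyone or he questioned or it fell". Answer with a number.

5

Two of the 5 distinct bracketings:
[S [NP [Pron everyone]] [VP [V fell] [CP [C whether] [S [S [NP [Det that] [N student]] [VP [V built] [NP [Pron everyone]]]] [Conj or] [S [S [NP [Pron he]] [VP [V questioned]]] [Conj or] [S [NP [Pron it]] [VP [V fell]]]]]]]]
[S [NP [Pron everyone]] [VP [V fell] [CP [C whether] [S [S [S [NP [Det that] [N student]] [VP [V built] [NP [Pron everyone]]]] [Conj or] [S [NP [Pron he]] [VP [V questioned]]]] [Conj or] [S [NP [Pron it]] [VP [V fell]]]]]]]
The trees differ in how a recursive rule is bracketed over the same span.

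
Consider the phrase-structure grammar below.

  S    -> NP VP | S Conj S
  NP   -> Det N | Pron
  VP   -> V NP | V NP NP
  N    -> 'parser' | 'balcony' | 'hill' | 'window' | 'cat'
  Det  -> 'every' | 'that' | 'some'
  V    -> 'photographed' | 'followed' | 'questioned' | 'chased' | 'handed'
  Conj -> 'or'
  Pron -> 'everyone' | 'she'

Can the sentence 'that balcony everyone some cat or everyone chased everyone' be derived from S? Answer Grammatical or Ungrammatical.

Ungrammatical

For S → NP VP, the only prefix that parses as NP is 'that balcony', but the remainder 'everyone some cat or everyone chased everyone' is not a VP under these rules. The alternative S rule S → S Conj S likewise has no satisfying split.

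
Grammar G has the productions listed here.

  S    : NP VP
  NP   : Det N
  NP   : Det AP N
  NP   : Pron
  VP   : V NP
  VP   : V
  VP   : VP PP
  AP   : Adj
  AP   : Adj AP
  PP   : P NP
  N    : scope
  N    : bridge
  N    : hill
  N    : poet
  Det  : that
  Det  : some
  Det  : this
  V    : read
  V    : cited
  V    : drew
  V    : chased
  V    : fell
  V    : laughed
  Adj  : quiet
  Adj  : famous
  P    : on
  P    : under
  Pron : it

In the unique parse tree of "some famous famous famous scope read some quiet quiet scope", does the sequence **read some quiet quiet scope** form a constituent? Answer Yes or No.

[S [NP [Det some] [AP [Adj famous] [AP [Adj famous] [AP [Adj famous]]]] [N scope]] [VP [V read] [NP [Det some] [AP [Adj quiet] [AP [Adj quiet]]] [N scope]]]]
The words 'read some quiet quiet scope' are exhaustively dominated by a single VP node (built by VP → V NP), so they form a constituent.

Yes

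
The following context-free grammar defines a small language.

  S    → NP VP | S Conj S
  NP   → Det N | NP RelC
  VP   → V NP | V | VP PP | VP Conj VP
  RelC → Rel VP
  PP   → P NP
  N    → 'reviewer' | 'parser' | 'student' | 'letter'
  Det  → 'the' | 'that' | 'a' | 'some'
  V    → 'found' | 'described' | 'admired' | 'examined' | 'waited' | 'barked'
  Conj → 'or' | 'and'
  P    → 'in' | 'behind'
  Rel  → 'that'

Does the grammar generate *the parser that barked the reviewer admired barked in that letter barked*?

For S → NP VP, every NP-prefix leaves a non-VP remainder: after 'the parser' the remainder is not a VP; after 'the parser that barked' the remainder is not a VP; after 'the parser that barked the reviewer' the remainder is not a VP. The alternative S rule S → S Conj S likewise has no satisfying split.

Ungrammatical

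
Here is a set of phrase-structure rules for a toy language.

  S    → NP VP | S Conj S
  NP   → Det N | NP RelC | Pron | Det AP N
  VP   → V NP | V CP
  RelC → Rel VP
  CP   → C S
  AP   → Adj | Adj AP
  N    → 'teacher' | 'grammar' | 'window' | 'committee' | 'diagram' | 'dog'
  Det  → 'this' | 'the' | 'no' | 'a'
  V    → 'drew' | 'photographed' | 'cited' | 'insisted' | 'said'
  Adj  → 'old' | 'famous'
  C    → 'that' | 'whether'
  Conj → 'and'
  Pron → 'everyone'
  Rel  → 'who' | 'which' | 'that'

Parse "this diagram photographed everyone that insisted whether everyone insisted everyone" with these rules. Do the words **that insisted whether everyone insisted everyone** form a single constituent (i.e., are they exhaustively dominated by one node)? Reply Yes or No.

[S [NP [Det this] [N diagram]] [VP [V photographed] [NP [NP [Pron everyone]] [RelC [Rel that] [VP [V insisted] [CP [C whether] [S [NP [Pron everyone]] [VP [V insisted] [NP [Pron everyone]]]]]]]]]]
The words 'that insisted whether everyone insisted everyone' are exhaustively dominated by a single RelC node (built by RelC → Rel VP), so they form a constituent.

Yes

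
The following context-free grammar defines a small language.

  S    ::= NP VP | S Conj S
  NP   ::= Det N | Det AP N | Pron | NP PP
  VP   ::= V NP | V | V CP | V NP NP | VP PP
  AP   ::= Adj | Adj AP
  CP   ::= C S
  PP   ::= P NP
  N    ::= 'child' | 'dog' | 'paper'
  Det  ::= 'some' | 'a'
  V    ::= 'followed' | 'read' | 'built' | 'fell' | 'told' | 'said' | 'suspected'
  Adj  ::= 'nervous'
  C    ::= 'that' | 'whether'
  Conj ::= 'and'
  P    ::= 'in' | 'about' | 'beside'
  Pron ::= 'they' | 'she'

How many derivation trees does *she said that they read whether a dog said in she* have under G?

Two of the 3 distinct bracketings:
[S [NP [Pron she]] [VP [V said] [CP [C that] [S [NP [Pron they]] [VP [V read] [CP [C whether] [S [NP [Det a] [N dog]] [VP [VP [V said]] [PP [P in] [NP [Pron she]]]]]]]]]]]
[S [NP [Pron she]] [VP [V said] [CP [C that] [S [NP [Pron they]] [VP [VP [V read] [CP [C whether] [S [NP [Det a] [N dog]] [VP [V said]]]]] [PP [P in] [NP [Pron she]]]]]]]]
The trees differ in how a recursive rule is bracketed over the same span.

3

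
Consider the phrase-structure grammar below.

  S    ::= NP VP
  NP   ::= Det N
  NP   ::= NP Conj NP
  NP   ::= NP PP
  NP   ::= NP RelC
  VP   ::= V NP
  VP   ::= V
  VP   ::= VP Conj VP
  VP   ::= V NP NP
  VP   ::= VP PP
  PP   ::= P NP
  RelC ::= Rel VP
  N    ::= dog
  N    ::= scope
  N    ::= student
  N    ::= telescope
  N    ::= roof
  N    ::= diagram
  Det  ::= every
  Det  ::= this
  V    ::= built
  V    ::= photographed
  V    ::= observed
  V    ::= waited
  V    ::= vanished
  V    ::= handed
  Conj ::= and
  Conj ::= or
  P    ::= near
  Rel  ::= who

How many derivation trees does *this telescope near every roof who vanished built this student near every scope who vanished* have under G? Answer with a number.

Two of the 6 distinct bracketings:
[S [NP [NP [Det this] [N telescope]] [PP [P near] [NP [NP [Det every] [N roof]] [RelC [Rel who] [VP [V vanished]]]]]] [VP [V built] [NP [NP [Det this] [N student]] [PP [P near] [NP [NP [Det every] [N scope]] [RelC [Rel who] [VP [V vanished]]]]]]]]
[S [NP [NP [Det this] [N telescope]] [PP [P near] [NP [NP [Det every] [N roof]] [RelC [Rel who] [VP [V vanished]]]]]] [VP [V built] [NP [NP [NP [Det this] [N student]] [PP [P near] [NP [Det every] [N scope]]]] [RelC [Rel who] [VP [V vanished]]]]]]
The trees differ in how a recursive rule is bracketed over the same span.

6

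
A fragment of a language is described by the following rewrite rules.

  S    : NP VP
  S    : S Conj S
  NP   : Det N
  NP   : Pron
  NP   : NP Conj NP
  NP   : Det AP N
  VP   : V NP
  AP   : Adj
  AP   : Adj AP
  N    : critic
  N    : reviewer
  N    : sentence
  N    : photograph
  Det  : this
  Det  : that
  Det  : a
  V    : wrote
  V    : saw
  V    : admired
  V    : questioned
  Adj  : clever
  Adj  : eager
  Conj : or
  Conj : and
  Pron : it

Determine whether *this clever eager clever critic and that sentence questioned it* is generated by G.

Grammatical

[S [NP [NP [Det this] [AP [Adj clever] [AP [Adj eager] [AP [Adj clever]]]] [N critic]] [Conj and] [NP [Det that] [N sentence]]] [VP [V questioned] [NP [Pron it]]]]
Each bracket corresponds to one application of a listed rule, so the string is derivable from S.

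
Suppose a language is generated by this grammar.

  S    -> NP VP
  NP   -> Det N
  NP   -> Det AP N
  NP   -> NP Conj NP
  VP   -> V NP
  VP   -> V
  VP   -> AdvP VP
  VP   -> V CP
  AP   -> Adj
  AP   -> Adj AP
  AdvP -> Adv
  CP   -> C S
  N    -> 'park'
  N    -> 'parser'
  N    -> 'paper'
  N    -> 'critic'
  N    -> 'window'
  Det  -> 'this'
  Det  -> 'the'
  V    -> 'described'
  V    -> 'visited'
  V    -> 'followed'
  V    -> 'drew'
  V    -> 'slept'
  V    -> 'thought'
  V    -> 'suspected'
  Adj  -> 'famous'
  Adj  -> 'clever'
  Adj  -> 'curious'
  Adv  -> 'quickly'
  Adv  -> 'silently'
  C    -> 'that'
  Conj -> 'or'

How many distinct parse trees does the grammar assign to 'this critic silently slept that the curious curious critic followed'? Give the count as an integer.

[S [NP [Det this] [N critic]] [VP [AdvP [Adv silently]] [VP [V slept] [CP [C that] [S [NP [Det the] [AP [Adj curious] [AP [Adj curious]]] [N critic]] [VP [V followed]]]]]]]
No rule offers an alternative attachment or grouping for any span, so this is the only derivation.

1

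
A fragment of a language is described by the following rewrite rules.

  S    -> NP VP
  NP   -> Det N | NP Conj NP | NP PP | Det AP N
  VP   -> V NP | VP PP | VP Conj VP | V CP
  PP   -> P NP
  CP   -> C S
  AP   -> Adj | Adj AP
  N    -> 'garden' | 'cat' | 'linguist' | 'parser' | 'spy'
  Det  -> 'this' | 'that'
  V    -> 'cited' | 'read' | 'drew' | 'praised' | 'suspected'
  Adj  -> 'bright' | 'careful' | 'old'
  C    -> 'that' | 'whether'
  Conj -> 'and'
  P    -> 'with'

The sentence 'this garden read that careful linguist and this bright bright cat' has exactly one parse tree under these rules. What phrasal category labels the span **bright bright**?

S
  NP
    Det: this
    N: garden
  VP
    V: read
    NP
      NP
        Det: that
        AP
          Adj: careful
        N: linguist
      Conj: and
      NP
        Det: this
        AP
          Adj: bright
          AP
            Adj: bright
        N: cat
The span 'bright bright' is the AP node built by AP → Adj AP.

AP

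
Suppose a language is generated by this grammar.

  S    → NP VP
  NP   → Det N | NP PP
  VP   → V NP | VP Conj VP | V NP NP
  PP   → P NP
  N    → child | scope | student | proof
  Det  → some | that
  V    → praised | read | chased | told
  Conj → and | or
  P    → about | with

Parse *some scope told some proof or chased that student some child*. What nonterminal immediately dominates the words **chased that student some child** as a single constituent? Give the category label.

[S [NP [Det some] [N scope]] [VP [VP [V told] [NP [Det some] [N proof]]] [Conj or] [VP [V chased] [NP [Det that] [N student]] [NP [Det some] [N child]]]]]
The span 'chased that student some child' is the VP node built by VP → V NP NP.

VP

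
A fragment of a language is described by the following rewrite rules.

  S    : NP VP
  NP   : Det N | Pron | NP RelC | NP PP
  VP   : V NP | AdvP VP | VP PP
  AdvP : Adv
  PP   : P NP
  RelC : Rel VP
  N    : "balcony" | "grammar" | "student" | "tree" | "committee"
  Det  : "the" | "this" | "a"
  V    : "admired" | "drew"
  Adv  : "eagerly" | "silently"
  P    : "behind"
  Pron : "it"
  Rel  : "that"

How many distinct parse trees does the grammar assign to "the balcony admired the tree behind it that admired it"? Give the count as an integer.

3

Two of the 3 distinct bracketings:
[S [NP [Det the] [N balcony]] [VP [V admired] [NP [NP [NP [Det the] [N tree]] [PP [P behind] [NP [Pron it]]]] [RelC [Rel that] [VP [V admired] [NP [Pron it]]]]]]]
[S [NP [Det the] [N balcony]] [VP [V admired] [NP [NP [Det the] [N tree]] [PP [P behind] [NP [NP [Pron it]] [RelC [Rel that] [VP [V admired] [NP [Pron it]]]]]]]]]
The trees differ in how a recursive rule is bracketed over the same span.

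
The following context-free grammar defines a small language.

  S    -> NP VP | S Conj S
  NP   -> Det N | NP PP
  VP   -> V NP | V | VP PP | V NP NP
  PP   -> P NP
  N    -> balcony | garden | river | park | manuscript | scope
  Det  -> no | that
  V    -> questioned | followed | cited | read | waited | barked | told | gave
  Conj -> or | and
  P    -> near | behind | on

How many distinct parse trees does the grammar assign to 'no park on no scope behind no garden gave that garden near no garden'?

Two of the 4 distinct bracketings:
[S [NP [NP [Det no] [N park]] [PP [P on] [NP [NP [Det no] [N scope]] [PP [P behind] [NP [Det no] [N garden]]]]]] [VP [V gave] [NP [NP [Det that] [N garden]] [PP [P near] [NP [Det no] [N garden]]]]]]
[S [NP [NP [Det no] [N park]] [PP [P on] [NP [NP [Det no] [N scope]] [PP [P behind] [NP [Det no] [N garden]]]]]] [VP [VP [V gave] [NP [Det that] [N garden]]] [PP [P near] [NP [Det no] [N garden]]]]]
The difference turns on whether VP → VP PP is used at the relevant span, versus an alternative expansion of VP.

4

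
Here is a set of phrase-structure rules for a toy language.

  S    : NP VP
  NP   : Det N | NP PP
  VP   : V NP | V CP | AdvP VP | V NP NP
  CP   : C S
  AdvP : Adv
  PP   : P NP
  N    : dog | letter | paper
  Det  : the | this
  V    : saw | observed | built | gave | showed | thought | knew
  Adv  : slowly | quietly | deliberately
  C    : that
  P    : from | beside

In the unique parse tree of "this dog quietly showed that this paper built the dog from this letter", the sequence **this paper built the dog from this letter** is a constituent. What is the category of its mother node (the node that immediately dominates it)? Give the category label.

[S [NP [Det this] [N dog]] [VP [AdvP [Adv quietly]] [VP [V showed] [CP [C that] [S [NP [Det this] [N paper]] [VP [V built] [NP [NP [Det the] [N dog]] [PP [P from] [NP [Det this] [N letter]]]]]]]]]]
The span 'this paper built the dog from this letter' is the S node built by S → NP VP.
Its mother is the CP built by CP → C S.

CP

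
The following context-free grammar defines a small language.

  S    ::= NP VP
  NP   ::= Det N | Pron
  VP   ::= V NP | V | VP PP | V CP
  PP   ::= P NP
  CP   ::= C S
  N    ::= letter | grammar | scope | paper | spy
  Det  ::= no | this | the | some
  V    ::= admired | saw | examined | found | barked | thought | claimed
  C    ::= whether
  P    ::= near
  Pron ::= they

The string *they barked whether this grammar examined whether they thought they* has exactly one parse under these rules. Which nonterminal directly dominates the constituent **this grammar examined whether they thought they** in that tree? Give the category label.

CP

S
  NP
    Pron: they
  VP
    V: barked
    CP
      C: whether
      S
        NP
          Det: this
          N: grammar
        VP
          V: examined
          CP
            C: whether
            S
              NP
                Pron: they
              VP
                V: thought
                NP
                  Pron: they
The span 'this grammar examined whether they thought they' is the S node built by S → NP VP.
Its mother is the CP built by CP → C S.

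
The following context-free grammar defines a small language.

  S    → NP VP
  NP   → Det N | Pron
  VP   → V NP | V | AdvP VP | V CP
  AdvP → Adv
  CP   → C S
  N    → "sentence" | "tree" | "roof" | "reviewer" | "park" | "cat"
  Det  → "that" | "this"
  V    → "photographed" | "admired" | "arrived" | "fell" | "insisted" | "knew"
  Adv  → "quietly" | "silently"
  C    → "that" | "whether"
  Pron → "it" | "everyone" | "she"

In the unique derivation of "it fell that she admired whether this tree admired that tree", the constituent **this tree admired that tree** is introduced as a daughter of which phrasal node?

CP

S
  NP
    Pron: it
  VP
    V: fell
    CP
      C: that
      S
        NP
          Pron: she
        VP
          V: admired
          CP
            C: whether
            S
              NP
                Det: this
                N: tree
              VP
                V: admired
                NP
                  Det: that
                  N: tree
The span 'this tree admired that tree' is the S node built by S → NP VP.
Its mother is the CP built by CP → C S.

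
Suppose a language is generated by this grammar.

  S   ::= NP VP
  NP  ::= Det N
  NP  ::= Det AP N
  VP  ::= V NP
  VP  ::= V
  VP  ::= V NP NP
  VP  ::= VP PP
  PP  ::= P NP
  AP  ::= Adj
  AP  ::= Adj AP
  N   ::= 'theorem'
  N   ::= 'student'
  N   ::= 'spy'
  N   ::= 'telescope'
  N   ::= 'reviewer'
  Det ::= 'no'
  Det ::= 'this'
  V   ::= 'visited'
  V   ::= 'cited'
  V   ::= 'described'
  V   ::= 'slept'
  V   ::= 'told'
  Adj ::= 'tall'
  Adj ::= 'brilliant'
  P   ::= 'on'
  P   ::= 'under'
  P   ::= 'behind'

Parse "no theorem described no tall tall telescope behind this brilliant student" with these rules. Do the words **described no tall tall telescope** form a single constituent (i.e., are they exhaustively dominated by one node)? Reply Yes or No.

Yes

[S [NP [Det no] [N theorem]] [VP [VP [V described] [NP [Det no] [AP [Adj tall] [AP [Adj tall]]] [N telescope]]] [PP [P behind] [NP [Det this] [AP [Adj brilliant]] [N student]]]]]
The words 'described no tall tall telescope' are exhaustively dominated by a single VP node (built by VP → V NP), so they form a constituent.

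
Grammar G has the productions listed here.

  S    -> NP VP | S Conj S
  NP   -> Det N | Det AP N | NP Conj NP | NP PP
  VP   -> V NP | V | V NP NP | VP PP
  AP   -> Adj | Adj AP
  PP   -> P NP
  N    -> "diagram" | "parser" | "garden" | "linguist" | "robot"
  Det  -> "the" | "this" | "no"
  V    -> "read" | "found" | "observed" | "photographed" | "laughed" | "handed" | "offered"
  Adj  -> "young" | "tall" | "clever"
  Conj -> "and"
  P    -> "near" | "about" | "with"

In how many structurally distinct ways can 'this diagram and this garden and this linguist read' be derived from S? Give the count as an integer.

The two bracketings:
[S [NP [NP [Det this] [N diagram]] [Conj and] [NP [NP [Det this] [N garden]] [Conj and] [NP [Det this] [N linguist]]]] [VP [V read]]]
[S [NP [NP [NP [Det this] [N diagram]] [Conj and] [NP [Det this] [N garden]]] [Conj and] [NP [Det this] [N linguist]]] [VP [V read]]]
The trees differ in how a recursive rule is bracketed over the same span.

2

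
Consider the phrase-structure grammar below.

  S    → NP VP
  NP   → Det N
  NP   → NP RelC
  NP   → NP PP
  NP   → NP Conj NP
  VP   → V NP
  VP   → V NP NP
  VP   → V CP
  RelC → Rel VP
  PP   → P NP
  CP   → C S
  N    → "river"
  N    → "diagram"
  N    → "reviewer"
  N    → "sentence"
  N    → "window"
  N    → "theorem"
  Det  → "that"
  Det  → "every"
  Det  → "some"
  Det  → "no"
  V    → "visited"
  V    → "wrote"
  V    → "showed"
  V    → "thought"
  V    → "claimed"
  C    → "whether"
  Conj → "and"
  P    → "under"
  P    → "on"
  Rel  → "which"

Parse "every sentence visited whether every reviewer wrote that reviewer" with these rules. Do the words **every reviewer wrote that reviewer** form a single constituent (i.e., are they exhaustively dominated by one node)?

[S [NP [Det every] [N sentence]] [VP [V visited] [CP [C whether] [S [NP [Det every] [N reviewer]] [VP [V wrote] [NP [Det that] [N reviewer]]]]]]]
The words 'every reviewer wrote that reviewer' are exhaustively dominated by a single S node (built by S → NP VP), so they form a constituent.

Yes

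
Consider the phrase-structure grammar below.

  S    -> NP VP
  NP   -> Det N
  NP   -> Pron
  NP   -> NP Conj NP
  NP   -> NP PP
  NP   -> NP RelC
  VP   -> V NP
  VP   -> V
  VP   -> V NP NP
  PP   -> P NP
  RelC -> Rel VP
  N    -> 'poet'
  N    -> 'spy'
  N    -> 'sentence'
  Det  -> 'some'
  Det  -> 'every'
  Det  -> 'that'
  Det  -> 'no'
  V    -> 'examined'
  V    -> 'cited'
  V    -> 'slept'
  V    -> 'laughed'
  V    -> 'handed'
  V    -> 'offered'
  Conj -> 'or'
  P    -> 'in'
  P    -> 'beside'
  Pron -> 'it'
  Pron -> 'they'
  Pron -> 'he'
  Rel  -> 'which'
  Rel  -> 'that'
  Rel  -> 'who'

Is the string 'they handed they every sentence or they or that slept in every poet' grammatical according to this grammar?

Ungrammatical

For S → NP VP, the only prefix that parses as NP is 'they', but the remainder 'handed they every sentence or they or that slept in every poet' is not a VP under these rules.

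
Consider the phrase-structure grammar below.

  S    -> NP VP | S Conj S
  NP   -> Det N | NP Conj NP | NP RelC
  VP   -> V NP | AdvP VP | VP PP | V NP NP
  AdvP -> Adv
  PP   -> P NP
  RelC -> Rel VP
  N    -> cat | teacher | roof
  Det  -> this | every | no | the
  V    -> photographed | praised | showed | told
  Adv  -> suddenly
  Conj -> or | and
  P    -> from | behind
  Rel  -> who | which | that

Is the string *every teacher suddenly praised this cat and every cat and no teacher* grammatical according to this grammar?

Grammatical

S
  NP
    Det: every
    N: teacher
  VP
    AdvP
      Adv: suddenly
    VP
      V: praised
      NP
        NP
          Det: this
          N: cat
        Conj: and
        NP
          NP
            Det: every
            N: cat
          Conj: and
          NP
            Det: no
            N: teacher
Each bracket corresponds to one application of a listed rule, so the string is derivable from S.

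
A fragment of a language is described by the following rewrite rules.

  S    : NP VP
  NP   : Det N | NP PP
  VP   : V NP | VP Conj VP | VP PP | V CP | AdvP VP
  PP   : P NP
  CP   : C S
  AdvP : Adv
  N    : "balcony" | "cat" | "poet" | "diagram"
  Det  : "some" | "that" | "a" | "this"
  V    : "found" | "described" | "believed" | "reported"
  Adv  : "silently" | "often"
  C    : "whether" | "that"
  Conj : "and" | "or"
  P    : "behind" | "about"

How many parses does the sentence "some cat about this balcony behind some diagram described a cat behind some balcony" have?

4

Two of the 4 distinct bracketings:
[S [NP [NP [Det some] [N cat]] [PP [P about] [NP [NP [Det this] [N balcony]] [PP [P behind] [NP [Det some] [N diagram]]]]]] [VP [V described] [NP [NP [Det a] [N cat]] [PP [P behind] [NP [Det some] [N balcony]]]]]]
[S [NP [NP [Det some] [N cat]] [PP [P about] [NP [NP [Det this] [N balcony]] [PP [P behind] [NP [Det some] [N diagram]]]]]] [VP [VP [V described] [NP [Det a] [N cat]]] [PP [P behind] [NP [Det some] [N balcony]]]]]
The difference turns on whether VP → VP PP is used at the relevant span, versus an alternative expansion of VP.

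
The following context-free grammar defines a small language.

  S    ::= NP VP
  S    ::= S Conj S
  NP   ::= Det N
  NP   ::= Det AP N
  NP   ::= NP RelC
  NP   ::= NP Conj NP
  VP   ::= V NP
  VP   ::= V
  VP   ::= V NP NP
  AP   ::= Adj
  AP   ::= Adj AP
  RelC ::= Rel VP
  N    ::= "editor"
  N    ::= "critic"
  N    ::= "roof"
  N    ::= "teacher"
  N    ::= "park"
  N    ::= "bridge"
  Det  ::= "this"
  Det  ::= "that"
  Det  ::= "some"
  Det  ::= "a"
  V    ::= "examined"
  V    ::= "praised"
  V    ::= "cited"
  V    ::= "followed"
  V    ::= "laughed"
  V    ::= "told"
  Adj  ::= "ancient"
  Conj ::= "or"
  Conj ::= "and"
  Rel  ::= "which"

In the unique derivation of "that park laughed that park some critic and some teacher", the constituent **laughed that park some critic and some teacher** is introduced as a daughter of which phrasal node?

S

S
  NP
    Det: that
    N: park
  VP
    V: laughed
    NP
      Det: that
      N: park
    NP
      NP
        Det: some
        N: critic
      Conj: and
      NP
        Det: some
        N: teacher
The span 'laughed that park some critic and some teacher' is the VP node built by VP → V NP NP.
Its mother is the S built by S → NP VP.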